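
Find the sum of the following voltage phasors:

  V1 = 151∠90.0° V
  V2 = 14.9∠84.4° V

Step 1 — Convert each phasor to rectangular form:
  V1 = 151·(cos(90.0°) + j·sin(90.0°)) = 0 + j151 V
  V2 = 14.9·(cos(84.4°) + j·sin(84.4°)) = 1.454 + j14.83 V
Step 2 — Sum components: V_total = 1.454 + j165.8 V.
Step 3 — Convert to polar: |V_total| = 165.8 V, ∠V_total = 89.5°.

V_total = 165.8∠89.5° V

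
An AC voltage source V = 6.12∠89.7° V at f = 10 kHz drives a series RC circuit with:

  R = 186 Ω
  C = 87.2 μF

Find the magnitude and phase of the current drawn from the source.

Step 1 — Angular frequency: ω = 2π·f = 2π·1e+04 = 6.283e+04 rad/s.
Step 2 — Component impedances:
  R: Z = R = 186 Ω
  C: Z = 1/(jωC) = -j/(ω·C) = 0 - j0.1825 Ω
Step 3 — Series combination: Z_total = R + C = 186 - j0.1825 Ω = 186∠-0.1° Ω.
Step 4 — Source phasor: V = 6.12∠89.7° V = 0.03204 + j6.12 V.
Step 5 — Ohm's law: I = V / Z_total = (0.03204 + j6.12) / (186 - j0.1825) = 0.00014 + j0.0329 A.
Step 6 — Convert to polar: |I| = 0.0329 A, ∠I = 89.8°.

I = 0.0329∠89.8° A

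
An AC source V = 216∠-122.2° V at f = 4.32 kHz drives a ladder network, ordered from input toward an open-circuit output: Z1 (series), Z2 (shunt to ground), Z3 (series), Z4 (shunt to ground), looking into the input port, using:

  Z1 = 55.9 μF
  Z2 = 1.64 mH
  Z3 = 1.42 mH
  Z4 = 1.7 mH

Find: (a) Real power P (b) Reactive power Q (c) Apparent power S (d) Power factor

Step 1 — Angular frequency: ω = 2π·f = 2π·4320 = 2.714e+04 rad/s.
Step 2 — Component impedances:
  Z1: Z = 1/(jωC) = -j/(ω·C) = 0 - j0.6591 Ω
  Z2: Z = jωL = j·2.714e+04·0.00164 = 0 + j44.52 Ω
  Z3: Z = jωL = j·2.714e+04·0.00142 = 0 + j38.54 Ω
  Z4: Z = jωL = j·2.714e+04·0.0017 = 0 + j46.14 Ω
Step 3 — Ladder network (open output): work backward from the far end, alternating series and parallel combinations. Z_in = 0 + j28.52 Ω = 28.52∠90.0° Ω.
Step 4 — Source phasor: V = 216∠-122.2° V = -115.1 - j182.8 V.
Step 5 — Current: I = V / Z = -6.409 + j4.036 A = 7.574∠147.8° A.
Step 6 — Complex power: S = V·I* = 0 + j1636 VA.
Step 7 — Real power: P = Re(S) = 0 W.
Step 8 — Reactive power: Q = Im(S) = 1636 VAR.
Step 9 — Apparent power: |S| = 1636 VA.
Step 10 — Power factor: PF = P/|S| = 0 (lagging).

(a) P = 0 W  (b) Q = 1636 VAR  (c) S = 1636 VA  (d) PF = 0 (lagging)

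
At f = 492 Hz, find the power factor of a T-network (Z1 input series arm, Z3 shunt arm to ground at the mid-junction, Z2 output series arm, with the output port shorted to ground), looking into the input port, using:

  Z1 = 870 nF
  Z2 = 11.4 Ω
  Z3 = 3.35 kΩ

Step 1 — Angular frequency: ω = 2π·f = 2π·492 = 3091 rad/s.
Step 2 — Component impedances:
  Z1: Z = 1/(jωC) = -j/(ω·C) = 0 - j371.8 Ω
  Z2: Z = R = 11.4 Ω
  Z3: Z = R = 3350 Ω
Step 3 — With the output port shorted to ground, the output series arm Z2 runs from the junction to ground; the shunt arm Z3 also runs from the junction to ground. They appear in parallel: Z3 || Z2 = 11.36 Ω.
Step 4 — Series with input arm Z1: Z_in = Z1 + (Z3 || Z2) = 11.36 - j371.8 Ω = 372∠-88.2° Ω.
Step 5 — Power factor: PF = cos(φ) = Re(Z)/|Z| = 11.36/372 = 0.03054.
Step 6 — Type: Im(Z) = -371.8 ⇒ leading (phase φ = -88.2°).

PF = 0.03054 (leading, φ = -88.2°)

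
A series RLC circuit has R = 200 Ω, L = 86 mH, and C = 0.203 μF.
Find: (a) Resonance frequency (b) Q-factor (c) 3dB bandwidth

Step 1 — Resonance condition Im(Z)=0 gives ω₀ = 1/√(LC).
Step 2 — ω₀ = 1/√(0.086·2.03e-07) = 7568 rad/s.
Step 3 — f₀ = ω₀/(2π) = 1205 Hz.
Step 4 — Series Q: Q = ω₀L/R = 7568·0.086/200 = 3.254.
Step 5 — 3dB bandwidth: Δω = ω₀/Q = 2326 rad/s; BW = Δω/(2π) = 370.1 Hz.

(a) f₀ = 1205 Hz  (b) Q = 3.254  (c) BW = 370.1 Hz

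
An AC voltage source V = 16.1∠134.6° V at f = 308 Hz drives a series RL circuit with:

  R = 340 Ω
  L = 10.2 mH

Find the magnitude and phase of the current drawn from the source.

Step 1 — Angular frequency: ω = 2π·f = 2π·308 = 1935 rad/s.
Step 2 — Component impedances:
  R: Z = R = 340 Ω
  L: Z = jωL = j·1935·0.0102 = 0 + j19.74 Ω
Step 3 — Series combination: Z_total = R + L = 340 + j19.74 Ω = 340.6∠3.3° Ω.
Step 4 — Source phasor: V = 16.1∠134.6° V = -11.3 + j11.46 V.
Step 5 — Ohm's law: I = V / Z_total = (-11.3 + j11.46) / (340 + j19.74) = -0.03119 + j0.03553 A.
Step 6 — Convert to polar: |I| = 0.04727 A, ∠I = 131.3°.

I = 0.04727∠131.3° A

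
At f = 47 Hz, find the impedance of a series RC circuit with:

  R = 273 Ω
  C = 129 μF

Step 1 — Angular frequency: ω = 2π·f = 2π·47 = 295.3 rad/s.
Step 2 — Component impedances:
  R: Z = R = 273 Ω
  C: Z = 1/(jωC) = -j/(ω·C) = 0 - j26.25 Ω
Step 3 — Series combination: Z_total = R + C = 273 - j26.25 Ω = 274.3∠-5.5° Ω.

Z = 273 - j26.25 Ω = 274.3∠-5.5° Ω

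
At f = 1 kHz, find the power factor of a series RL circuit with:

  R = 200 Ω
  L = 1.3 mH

Step 1 — Angular frequency: ω = 2π·f = 2π·1000 = 6283 rad/s.
Step 2 — Component impedances:
  R: Z = R = 200 Ω
  L: Z = jωL = j·6283·0.0013 = 0 + j8.168 Ω
Step 3 — Series combination: Z_total = R + L = 200 + j8.168 Ω = 200.2∠2.3° Ω.
Step 4 — Power factor: PF = cos(φ) = Re(Z)/|Z| = 200/200.17 = 0.9992.
Step 5 — Type: Im(Z) = 8.168 ⇒ lagging (phase φ = 2.3°).

PF = 0.9992 (lagging, φ = 2.3°)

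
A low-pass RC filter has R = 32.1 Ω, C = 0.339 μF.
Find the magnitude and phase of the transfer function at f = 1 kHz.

Step 1 — Angular frequency: ω = 2π·1000 = 6283 rad/s.
Step 2 — Transfer function: H(jω) = 1/(1 + jωRC).
Step 3 — Denominator: 1 + jωRC = 1 + j·6283·32.1·3.39e-07 = 1 + j0.06837.
Step 4 — H = 0.9953 - j0.06805.
Step 5 — Magnitude: |H| = 0.9977 (-0.0 dB); phase: φ = -3.9°.

|H| = 0.9977 (-0.0 dB), φ = -3.9°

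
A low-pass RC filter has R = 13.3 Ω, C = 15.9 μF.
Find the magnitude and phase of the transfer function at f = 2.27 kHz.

Step 1 — Angular frequency: ω = 2π·2270 = 1.426e+04 rad/s.
Step 2 — Transfer function: H(jω) = 1/(1 + jωRC).
Step 3 — Denominator: 1 + jωRC = 1 + j·1.426e+04·13.3·1.59e-05 = 1 + j3.016.
Step 4 — H = 0.09904 - j0.2987.
Step 5 — Magnitude: |H| = 0.3147 (-10.0 dB); phase: φ = -71.7°.

|H| = 0.3147 (-10.0 dB), φ = -71.7°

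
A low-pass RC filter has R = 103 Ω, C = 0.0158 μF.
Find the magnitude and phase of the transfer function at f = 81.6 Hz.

Step 1 — Angular frequency: ω = 2π·81.6 = 512.7 rad/s.
Step 2 — Transfer function: H(jω) = 1/(1 + jωRC).
Step 3 — Denominator: 1 + jωRC = 1 + j·512.7·103·1.58e-08 = 1 + j0.0008344.
Step 4 — H = 1 - j0.0008344.
Step 5 — Magnitude: |H| = 1 (-0.0 dB); phase: φ = -0.0°.

|H| = 1 (-0.0 dB), φ = -0.0°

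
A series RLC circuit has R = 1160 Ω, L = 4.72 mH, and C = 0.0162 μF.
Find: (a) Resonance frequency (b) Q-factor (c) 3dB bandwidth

Step 1 — Resonance: ω₀ = 1/√(LC) = 1/√(0.00472·1.62e-08) = 1.144e+05 rad/s.
Step 2 — f₀ = ω₀/(2π) = 1.82e+04 Hz.
Step 3 — Series Q: Q = ω₀L/R = 1.144e+05·0.00472/1160 = 0.4653.
Step 4 — Bandwidth: Δω = ω₀/Q = 2.458e+05 rad/s; BW = Δω/(2π) = 3.911e+04 Hz.

(a) f₀ = 1.82e+04 Hz  (b) Q = 0.4653  (c) BW = 3.911e+04 Hz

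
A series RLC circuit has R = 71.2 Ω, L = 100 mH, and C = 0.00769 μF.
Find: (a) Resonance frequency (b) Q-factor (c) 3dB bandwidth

Step 1 — Resonance: ω₀ = 1/√(LC) = 1/√(0.1·7.69e-09) = 3.606e+04 rad/s.
Step 2 — f₀ = ω₀/(2π) = 5739 Hz.
Step 3 — Series Q: Q = ω₀L/R = 3.606e+04·0.1/71.2 = 50.65.
Step 4 — Bandwidth: Δω = ω₀/Q = 712 rad/s; BW = Δω/(2π) = 113.3 Hz.

(a) f₀ = 5739 Hz  (b) Q = 50.65  (c) BW = 113.3 Hz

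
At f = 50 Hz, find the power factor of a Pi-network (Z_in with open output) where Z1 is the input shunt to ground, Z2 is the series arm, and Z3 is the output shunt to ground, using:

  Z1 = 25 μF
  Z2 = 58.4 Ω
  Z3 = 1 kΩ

Step 1 — Angular frequency: ω = 2π·f = 2π·50 = 314.2 rad/s.
Step 2 — Component impedances:
  Z1: Z = 1/(jωC) = -j/(ω·C) = 0 - j127.3 Ω
  Z2: Z = R = 58.4 Ω
  Z3: Z = R = 1000 Ω
Step 3 — With open output, the series arm Z2 and the output shunt Z3 appear in series to ground: Z2 + Z3 = 1058 Ω.
Step 4 — Parallel with input shunt Z1: Z_in = Z1 || (Z2 + Z3) = 15.1 - j125.5 Ω = 126.4∠-83.1° Ω.
Step 5 — Power factor: PF = cos(φ) = Re(Z)/|Z| = 15.098/126.41 = 0.1194.
Step 6 — Type: Im(Z) = -125.5 ⇒ leading (phase φ = -83.1°).

PF = 0.1194 (leading, φ = -83.1°)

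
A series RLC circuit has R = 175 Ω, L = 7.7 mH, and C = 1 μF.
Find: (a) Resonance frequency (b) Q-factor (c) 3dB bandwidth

Step 1 — Resonance condition Im(Z)=0 gives ω₀ = 1/√(LC).
Step 2 — ω₀ = 1/√(0.0077·1e-06) = 1.14e+04 rad/s.
Step 3 — f₀ = ω₀/(2π) = 1814 Hz.
Step 4 — Series Q: Q = ω₀L/R = 1.14e+04·0.0077/175 = 0.5014.
Step 5 — 3dB bandwidth: Δω = ω₀/Q = 2.273e+04 rad/s; BW = Δω/(2π) = 3617 Hz.

(a) f₀ = 1814 Hz  (b) Q = 0.5014  (c) BW = 3617 Hz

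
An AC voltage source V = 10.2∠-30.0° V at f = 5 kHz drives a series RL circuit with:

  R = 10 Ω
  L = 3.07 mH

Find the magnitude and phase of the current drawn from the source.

Step 1 — Angular frequency: ω = 2π·f = 2π·5000 = 3.142e+04 rad/s.
Step 2 — Component impedances:
  R: Z = R = 10 Ω
  L: Z = jωL = j·3.142e+04·0.00307 = 0 + j96.45 Ω
Step 3 — Series combination: Z_total = R + L = 10 + j96.45 Ω = 96.96∠84.1° Ω.
Step 4 — Source phasor: V = 10.2∠-30.0° V = 8.833 - j5.1 V.
Step 5 — Ohm's law: I = V / Z_total = (8.833 - j5.1) / (10 + j96.45) = -0.04292 - j0.09604 A.
Step 6 — Convert to polar: |I| = 0.1052 A, ∠I = -114.1°.

I = 0.1052∠-114.1° A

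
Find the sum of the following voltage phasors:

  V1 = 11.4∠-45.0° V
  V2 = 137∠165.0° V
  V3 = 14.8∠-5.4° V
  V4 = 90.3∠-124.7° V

Step 1 — Convert each phasor to rectangular form:
  V1 = 11.4·(cos(-45.0°) + j·sin(-45.0°)) = 8.061 - j8.061 V
  V2 = 137·(cos(165.0°) + j·sin(165.0°)) = -132.3 + j35.46 V
  V3 = 14.8·(cos(-5.4°) + j·sin(-5.4°)) = 14.73 - j1.393 V
  V4 = 90.3·(cos(-124.7°) + j·sin(-124.7°)) = -51.41 - j74.24 V
Step 2 — Sum components: V_total = -160.9 - j48.24 V.
Step 3 — Convert to polar: |V_total| = 168 V, ∠V_total = -163.3°.

V_total = 168∠-163.3° V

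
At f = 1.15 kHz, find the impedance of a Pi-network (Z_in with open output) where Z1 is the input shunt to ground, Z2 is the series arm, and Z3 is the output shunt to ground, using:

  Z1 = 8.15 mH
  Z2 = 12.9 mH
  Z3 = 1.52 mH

Step 1 — Angular frequency: ω = 2π·f = 2π·1150 = 7226 rad/s.
Step 2 — Component impedances:
  Z1: Z = jωL = j·7226·0.00815 = 0 + j58.89 Ω
  Z2: Z = jωL = j·7226·0.0129 = 0 + j93.21 Ω
  Z3: Z = jωL = j·7226·0.00152 = 0 + j10.98 Ω
Step 3 — With open output, the series arm Z2 and the output shunt Z3 appear in series to ground: Z2 + Z3 = 0 + j104.2 Ω.
Step 4 — Parallel with input shunt Z1: Z_in = Z1 || (Z2 + Z3) = 0 + j37.62 Ω = 37.62∠90.0° Ω.

Z = 0 + j37.62 Ω = 37.62∠90.0° Ω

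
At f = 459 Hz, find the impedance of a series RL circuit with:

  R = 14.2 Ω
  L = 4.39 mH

Step 1 — Angular frequency: ω = 2π·f = 2π·459 = 2884 rad/s.
Step 2 — Component impedances:
  R: Z = R = 14.2 Ω
  L: Z = jωL = j·2884·0.00439 = 0 + j12.66 Ω
Step 3 — Series combination: Z_total = R + L = 14.2 + j12.66 Ω = 19.02∠41.7° Ω.

Z = 14.2 + j12.66 Ω = 19.02∠41.7° Ω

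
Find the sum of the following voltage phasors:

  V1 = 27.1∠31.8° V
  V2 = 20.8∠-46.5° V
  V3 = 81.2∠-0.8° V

Step 1 — Convert each phasor to rectangular form:
  V1 = 27.1·(cos(31.8°) + j·sin(31.8°)) = 23.03 + j14.28 V
  V2 = 20.8·(cos(-46.5°) + j·sin(-46.5°)) = 14.32 - j15.09 V
  V3 = 81.2·(cos(-0.8°) + j·sin(-0.8°)) = 81.19 - j1.134 V
Step 2 — Sum components: V_total = 118.5 - j1.941 V.
Step 3 — Convert to polar: |V_total| = 118.6 V, ∠V_total = -0.9°.

V_total = 118.6∠-0.9° V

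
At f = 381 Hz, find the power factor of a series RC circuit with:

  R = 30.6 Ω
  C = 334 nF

Step 1 — Angular frequency: ω = 2π·f = 2π·381 = 2394 rad/s.
Step 2 — Component impedances:
  R: Z = R = 30.6 Ω
  C: Z = 1/(jωC) = -j/(ω·C) = 0 - j1251 Ω
Step 3 — Series combination: Z_total = R + C = 30.6 - j1251 Ω = 1251∠-88.6° Ω.
Step 4 — Power factor: PF = cos(φ) = Re(Z)/|Z| = 30.6/1251 = 0.02446.
Step 5 — Type: Im(Z) = -1251 ⇒ leading (phase φ = -88.6°).

PF = 0.02446 (leading, φ = -88.6°)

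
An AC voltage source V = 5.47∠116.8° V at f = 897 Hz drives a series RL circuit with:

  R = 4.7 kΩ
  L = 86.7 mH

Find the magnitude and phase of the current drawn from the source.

Step 1 — Angular frequency: ω = 2π·f = 2π·897 = 5636 rad/s.
Step 2 — Component impedances:
  R: Z = R = 4700 Ω
  L: Z = jωL = j·5636·0.0867 = 0 + j488.6 Ω
Step 3 — Series combination: Z_total = R + L = 4700 + j488.6 Ω = 4725∠5.9° Ω.
Step 4 — Source phasor: V = 5.47∠116.8° V = -2.466 + j4.882 V.
Step 5 — Ohm's law: I = V / Z_total = (-2.466 + j4.882) / (4700 + j488.6) = -0.0004123 + j0.001082 A.
Step 6 — Convert to polar: |I| = 0.001158 A, ∠I = 110.9°.

I = 0.001158∠110.9° A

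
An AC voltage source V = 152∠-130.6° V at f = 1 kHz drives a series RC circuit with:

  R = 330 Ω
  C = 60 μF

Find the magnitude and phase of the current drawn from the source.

Step 1 — Angular frequency: ω = 2π·f = 2π·1000 = 6283 rad/s.
Step 2 — Component impedances:
  R: Z = R = 330 Ω
  C: Z = 1/(jωC) = -j/(ω·C) = 0 - j2.653 Ω
Step 3 — Series combination: Z_total = R + C = 330 - j2.653 Ω = 330∠-0.5° Ω.
Step 4 — Source phasor: V = 152∠-130.6° V = -98.92 - j115.4 V.
Step 5 — Ohm's law: I = V / Z_total = (-98.92 - j115.4) / (330 - j2.653) = -0.2969 - j0.3521 A.
Step 6 — Convert to polar: |I| = 0.4606 A, ∠I = -130.1°.

I = 0.4606∠-130.1° A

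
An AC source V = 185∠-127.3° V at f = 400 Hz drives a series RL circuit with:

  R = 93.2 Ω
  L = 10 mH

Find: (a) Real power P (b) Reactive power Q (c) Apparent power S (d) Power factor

Step 1 — Angular frequency: ω = 2π·f = 2π·400 = 2513 rad/s.
Step 2 — Component impedances:
  R: Z = R = 93.2 Ω
  L: Z = jωL = j·2513·0.01 = 0 + j25.13 Ω
Step 3 — Series combination: Z_total = R + L = 93.2 + j25.13 Ω = 96.53∠15.1° Ω.
Step 4 — Source phasor: V = 185∠-127.3° V = -112.1 - j147.2 V.
Step 5 — Current: I = V / Z = -1.518 - j1.17 A = 1.917∠-142.4° A.
Step 6 — Complex power: S = V·I* = 342.3 + j92.31 VA.
Step 7 — Real power: P = Re(S) = 342.3 W.
Step 8 — Reactive power: Q = Im(S) = 92.31 VAR.
Step 9 — Apparent power: |S| = 354.6 VA.
Step 10 — Power factor: PF = P/|S| = 0.9655 (lagging).

(a) P = 342.3 W  (b) Q = 92.31 VAR  (c) S = 354.6 VA  (d) PF = 0.9655 (lagging)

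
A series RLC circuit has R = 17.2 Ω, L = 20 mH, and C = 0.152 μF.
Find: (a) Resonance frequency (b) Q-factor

Step 1 — Resonance condition Im(Z)=0 gives ω₀ = 1/√(LC).
Step 2 — ω₀ = 1/√(0.02·1.52e-07) = 1.814e+04 rad/s.
Step 3 — f₀ = ω₀/(2π) = 2887 Hz.
Step 4 — Series Q: Q = ω₀L/R = 1.814e+04·0.02/17.2 = 21.09.

(a) f₀ = 2887 Hz  (b) Q = 21.09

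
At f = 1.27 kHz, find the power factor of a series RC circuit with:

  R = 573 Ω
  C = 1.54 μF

Step 1 — Angular frequency: ω = 2π·f = 2π·1270 = 7980 rad/s.
Step 2 — Component impedances:
  R: Z = R = 573 Ω
  C: Z = 1/(jωC) = -j/(ω·C) = 0 - j81.38 Ω
Step 3 — Series combination: Z_total = R + C = 573 - j81.38 Ω = 578.7∠-8.1° Ω.
Step 4 — Power factor: PF = cos(φ) = Re(Z)/|Z| = 573/578.75 = 0.9901.
Step 5 — Type: Im(Z) = -81.38 ⇒ leading (phase φ = -8.1°).

PF = 0.9901 (leading, φ = -8.1°)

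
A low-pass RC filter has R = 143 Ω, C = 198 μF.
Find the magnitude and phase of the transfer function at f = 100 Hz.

Step 1 — Angular frequency: ω = 2π·100 = 628.3 rad/s.
Step 2 — Transfer function: H(jω) = 1/(1 + jωRC).
Step 3 — Denominator: 1 + jωRC = 1 + j·628.3·143·0.000198 = 1 + j17.79.
Step 4 — H = 0.00315 - j0.05603.
Step 5 — Magnitude: |H| = 0.05612 (-25.0 dB); phase: φ = -86.8°.

|H| = 0.05612 (-25.0 dB), φ = -86.8°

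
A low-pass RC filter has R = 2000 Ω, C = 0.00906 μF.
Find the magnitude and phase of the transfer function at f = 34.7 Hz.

Step 1 — Angular frequency: ω = 2π·34.7 = 218 rad/s.
Step 2 — Transfer function: H(jω) = 1/(1 + jωRC).
Step 3 — Denominator: 1 + jωRC = 1 + j·218·2000·9.06e-09 = 1 + j0.003951.
Step 4 — H = 1 - j0.003951.
Step 5 — Magnitude: |H| = 1 (-0.0 dB); phase: φ = -0.2°.

|H| = 1 (-0.0 dB), φ = -0.2°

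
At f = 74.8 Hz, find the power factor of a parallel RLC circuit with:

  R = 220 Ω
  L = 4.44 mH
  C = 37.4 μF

Step 1 — Angular frequency: ω = 2π·f = 2π·74.8 = 470 rad/s.
Step 2 — Component impedances:
  R: Z = R = 220 Ω
  L: Z = jωL = j·470·0.00444 = 0 + j2.087 Ω
  C: Z = 1/(jωC) = -j/(ω·C) = 0 - j56.89 Ω
Step 3 — Parallel combination: 1/Z_total = 1/R + 1/L + 1/C; Z_total = 0.02133 + j2.166 Ω = 2.166∠89.4° Ω.
Step 4 — Power factor: PF = cos(φ) = Re(Z)/|Z| = 0.021327/2.1661 = 0.009846.
Step 5 — Type: Im(Z) = 2.166 ⇒ lagging (phase φ = 89.4°).

PF = 0.009846 (lagging, φ = 89.4°)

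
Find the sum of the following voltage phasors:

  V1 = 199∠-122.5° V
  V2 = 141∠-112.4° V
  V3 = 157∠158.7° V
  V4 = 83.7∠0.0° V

Step 1 — Convert each phasor to rectangular form:
  V1 = 199·(cos(-122.5°) + j·sin(-122.5°)) = -106.9 - j167.8 V
  V2 = 141·(cos(-112.4°) + j·sin(-112.4°)) = -53.73 - j130.4 V
  V3 = 157·(cos(158.7°) + j·sin(158.7°)) = -146.3 + j57.03 V
  V4 = 83.7·(cos(0.0°) + j·sin(0.0°)) = 83.7 V
Step 2 — Sum components: V_total = -223.2 - j241.2 V.
Step 3 — Convert to polar: |V_total| = 328.6 V, ∠V_total = -132.8°.

V_total = 328.6∠-132.8° V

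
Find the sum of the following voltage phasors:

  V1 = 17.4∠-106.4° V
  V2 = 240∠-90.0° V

Step 1 — Convert each phasor to rectangular form:
  V1 = 17.4·(cos(-106.4°) + j·sin(-106.4°)) = -4.913 - j16.69 V
  V2 = 240·(cos(-90.0°) + j·sin(-90.0°)) = 0 - j240 V
Step 2 — Sum components: V_total = -4.913 - j256.7 V.
Step 3 — Convert to polar: |V_total| = 256.7 V, ∠V_total = -91.1°.

V_total = 256.7∠-91.1° V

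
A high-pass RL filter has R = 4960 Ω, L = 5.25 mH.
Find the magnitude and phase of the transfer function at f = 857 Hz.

Step 1 — Angular frequency: ω = 2π·857 = 5385 rad/s.
Step 2 — Transfer function: H(jω) = jωL/(R + jωL).
Step 3 — Numerator jωL = j·28.27; denominator R + jωL = 4960 + j28.27.
Step 4 — H = 3.248e-05 + j0.005699.
Step 5 — Magnitude: |H| = 0.005699 (-44.9 dB); phase: φ = 89.7°.

|H| = 0.005699 (-44.9 dB), φ = 89.7°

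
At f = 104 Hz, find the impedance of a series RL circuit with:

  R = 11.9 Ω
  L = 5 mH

Step 1 — Angular frequency: ω = 2π·f = 2π·104 = 653.5 rad/s.
Step 2 — Component impedances:
  R: Z = R = 11.9 Ω
  L: Z = jωL = j·653.5·0.005 = 0 + j3.267 Ω
Step 3 — Series combination: Z_total = R + L = 11.9 + j3.267 Ω = 12.34∠15.4° Ω.

Z = 11.9 + j3.267 Ω = 12.34∠15.4° Ω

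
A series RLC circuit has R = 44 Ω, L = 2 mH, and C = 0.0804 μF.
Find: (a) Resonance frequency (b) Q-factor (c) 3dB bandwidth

Step 1 — Resonance: ω₀ = 1/√(LC) = 1/√(0.002·8.04e-08) = 7.886e+04 rad/s.
Step 2 — f₀ = ω₀/(2π) = 1.255e+04 Hz.
Step 3 — Series Q: Q = ω₀L/R = 7.886e+04·0.002/44 = 3.585.
Step 4 — Bandwidth: Δω = ω₀/Q = 2.2e+04 rad/s; BW = Δω/(2π) = 3501 Hz.

(a) f₀ = 1.255e+04 Hz  (b) Q = 3.585  (c) BW = 3501 Hz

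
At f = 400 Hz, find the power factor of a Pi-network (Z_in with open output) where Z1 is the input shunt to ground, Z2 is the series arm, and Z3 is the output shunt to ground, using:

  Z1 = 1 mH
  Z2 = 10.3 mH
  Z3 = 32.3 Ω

Step 1 — Angular frequency: ω = 2π·f = 2π·400 = 2513 rad/s.
Step 2 — Component impedances:
  Z1: Z = jωL = j·2513·0.001 = 0 + j2.513 Ω
  Z2: Z = jωL = j·2513·0.0103 = 0 + j25.89 Ω
  Z3: Z = R = 32.3 Ω
Step 3 — With open output, the series arm Z2 and the output shunt Z3 appear in series to ground: Z2 + Z3 = 32.3 + j25.89 Ω.
Step 4 — Parallel with input shunt Z1: Z_in = Z1 || (Z2 + Z3) = 0.1103 + j2.416 Ω = 2.419∠87.4° Ω.
Step 5 — Power factor: PF = cos(φ) = Re(Z)/|Z| = 0.1103/2.419 = 0.0456.
Step 6 — Type: Im(Z) = 2.416 ⇒ lagging (phase φ = 87.4°).

PF = 0.0456 (lagging, φ = 87.4°)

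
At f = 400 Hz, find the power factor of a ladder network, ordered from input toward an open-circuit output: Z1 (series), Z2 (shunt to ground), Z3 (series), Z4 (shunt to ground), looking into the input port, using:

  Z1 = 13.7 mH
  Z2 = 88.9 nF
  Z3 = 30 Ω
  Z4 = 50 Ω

Step 1 — Angular frequency: ω = 2π·f = 2π·400 = 2513 rad/s.
Step 2 — Component impedances:
  Z1: Z = jωL = j·2513·0.0137 = 0 + j34.43 Ω
  Z2: Z = 1/(jωC) = -j/(ω·C) = 0 - j4476 Ω
  Z3: Z = R = 30 Ω
  Z4: Z = R = 50 Ω
Step 3 — Ladder network (open output): work backward from the far end, alternating series and parallel combinations. Z_in = 79.97 + j33 Ω = 86.52∠22.4° Ω.
Step 4 — Power factor: PF = cos(φ) = Re(Z)/|Z| = 79.974/86.516 = 0.9244.
Step 5 — Type: Im(Z) = 33 ⇒ lagging (phase φ = 22.4°).

PF = 0.9244 (lagging, φ = 22.4°)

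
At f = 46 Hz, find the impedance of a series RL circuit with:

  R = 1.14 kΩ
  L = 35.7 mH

Step 1 — Angular frequency: ω = 2π·f = 2π·46 = 289 rad/s.
Step 2 — Component impedances:
  R: Z = R = 1140 Ω
  L: Z = jωL = j·289·0.0357 = 0 + j10.32 Ω
Step 3 — Series combination: Z_total = R + L = 1140 + j10.32 Ω = 1140∠0.5° Ω.

Z = 1140 + j10.32 Ω = 1140∠0.5° Ω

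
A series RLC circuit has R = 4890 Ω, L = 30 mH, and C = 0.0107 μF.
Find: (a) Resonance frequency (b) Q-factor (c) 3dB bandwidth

Step 1 — Resonance condition Im(Z)=0 gives ω₀ = 1/√(LC).
Step 2 — ω₀ = 1/√(0.03·1.07e-08) = 5.581e+04 rad/s.
Step 3 — f₀ = ω₀/(2π) = 8883 Hz.
Step 4 — Series Q: Q = ω₀L/R = 5.581e+04·0.03/4890 = 0.3424.
Step 5 — 3dB bandwidth: Δω = ω₀/Q = 1.63e+05 rad/s; BW = Δω/(2π) = 2.594e+04 Hz.

(a) f₀ = 8883 Hz  (b) Q = 0.3424  (c) BW = 2.594e+04 Hz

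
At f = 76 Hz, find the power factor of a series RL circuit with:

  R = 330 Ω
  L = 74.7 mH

Step 1 — Angular frequency: ω = 2π·f = 2π·76 = 477.5 rad/s.
Step 2 — Component impedances:
  R: Z = R = 330 Ω
  L: Z = jωL = j·477.5·0.0747 = 0 + j35.67 Ω
Step 3 — Series combination: Z_total = R + L = 330 + j35.67 Ω = 331.9∠6.2° Ω.
Step 4 — Power factor: PF = cos(φ) = Re(Z)/|Z| = 330/331.92 = 0.9942.
Step 5 — Type: Im(Z) = 35.67 ⇒ lagging (phase φ = 6.2°).

PF = 0.9942 (lagging, φ = 6.2°)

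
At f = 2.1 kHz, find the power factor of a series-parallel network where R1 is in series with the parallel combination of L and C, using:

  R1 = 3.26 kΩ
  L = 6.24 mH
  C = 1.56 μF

Step 1 — Angular frequency: ω = 2π·f = 2π·2100 = 1.319e+04 rad/s.
Step 2 — Component impedances:
  R1: Z = R = 3260 Ω
  L: Z = jωL = j·1.319e+04·0.00624 = 0 + j82.33 Ω
  C: Z = 1/(jωC) = -j/(ω·C) = 0 - j48.58 Ω
Step 3 — Parallel branch: L || C = 1/(1/L + 1/C) = 0 - j118.5 Ω.
Step 4 — Series with R1: Z_total = R1 + (L || C) = 3260 - j118.5 Ω = 3262∠-2.1° Ω.
Step 5 — Power factor: PF = cos(φ) = Re(Z)/|Z| = 3260/3262.2 = 0.9993.
Step 6 — Type: Im(Z) = -118.5 ⇒ leading (phase φ = -2.1°).

PF = 0.9993 (leading, φ = -2.1°)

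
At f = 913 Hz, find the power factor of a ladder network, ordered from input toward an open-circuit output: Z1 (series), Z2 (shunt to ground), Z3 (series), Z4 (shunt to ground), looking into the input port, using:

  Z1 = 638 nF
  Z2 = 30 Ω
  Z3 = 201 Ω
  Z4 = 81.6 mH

Step 1 — Angular frequency: ω = 2π·f = 2π·913 = 5737 rad/s.
Step 2 — Component impedances:
  Z1: Z = 1/(jωC) = -j/(ω·C) = 0 - j273.2 Ω
  Z2: Z = R = 30 Ω
  Z3: Z = R = 201 Ω
  Z4: Z = jωL = j·5737·0.0816 = 0 + j468.1 Ω
Step 3 — Ladder network (open output): work backward from the far end, alternating series and parallel combinations. Z_in = 29.24 - j271.7 Ω = 273.3∠-83.9° Ω.
Step 4 — Power factor: PF = cos(φ) = Re(Z)/|Z| = 29.24/273.3 = 0.107.
Step 5 — Type: Im(Z) = -271.7 ⇒ leading (phase φ = -83.9°).

PF = 0.107 (leading, φ = -83.9°)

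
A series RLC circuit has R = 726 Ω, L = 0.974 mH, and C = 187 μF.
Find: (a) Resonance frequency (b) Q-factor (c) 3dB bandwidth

Step 1 — Resonance: ω₀ = 1/√(LC) = 1/√(0.000974·0.000187) = 2343 rad/s.
Step 2 — f₀ = ω₀/(2π) = 372.9 Hz.
Step 3 — Series Q: Q = ω₀L/R = 2343·0.000974/726 = 0.003144.
Step 4 — Bandwidth: Δω = ω₀/Q = 7.454e+05 rad/s; BW = Δω/(2π) = 1.186e+05 Hz.

(a) f₀ = 372.9 Hz  (b) Q = 0.003144  (c) BW = 1.186e+05 Hz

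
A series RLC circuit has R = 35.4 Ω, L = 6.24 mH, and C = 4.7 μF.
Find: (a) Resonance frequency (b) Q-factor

Step 1 — Resonance condition Im(Z)=0 gives ω₀ = 1/√(LC).
Step 2 — ω₀ = 1/√(0.00624·4.7e-06) = 5839 rad/s.
Step 3 — f₀ = ω₀/(2π) = 929.3 Hz.
Step 4 — Series Q: Q = ω₀L/R = 5839·0.00624/35.4 = 1.029.

(a) f₀ = 929.3 Hz  (b) Q = 1.029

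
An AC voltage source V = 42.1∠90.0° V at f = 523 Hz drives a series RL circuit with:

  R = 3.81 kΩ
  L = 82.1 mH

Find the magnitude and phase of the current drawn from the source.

Step 1 — Angular frequency: ω = 2π·f = 2π·523 = 3286 rad/s.
Step 2 — Component impedances:
  R: Z = R = 3810 Ω
  L: Z = jωL = j·3286·0.0821 = 0 + j269.8 Ω
Step 3 — Series combination: Z_total = R + L = 3810 + j269.8 Ω = 3820∠4.1° Ω.
Step 4 — Source phasor: V = 42.1∠90.0° V = 0 + j42.1 V.
Step 5 — Ohm's law: I = V / Z_total = (0 + j42.1) / (3810 + j269.8) = 0.0007785 + j0.01099 A.
Step 6 — Convert to polar: |I| = 0.01102 A, ∠I = 85.9°.

I = 0.01102∠85.9° A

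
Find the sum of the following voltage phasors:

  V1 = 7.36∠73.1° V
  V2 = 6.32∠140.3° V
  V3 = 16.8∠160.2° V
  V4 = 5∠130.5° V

Step 1 — Convert each phasor to rectangular form:
  V1 = 7.36·(cos(73.1°) + j·sin(73.1°)) = 2.14 + j7.042 V
  V2 = 6.32·(cos(140.3°) + j·sin(140.3°)) = -4.863 + j4.037 V
  V3 = 16.8·(cos(160.2°) + j·sin(160.2°)) = -15.81 + j5.691 V
  V4 = 5·(cos(130.5°) + j·sin(130.5°)) = -3.247 + j3.802 V
Step 2 — Sum components: V_total = -21.78 + j20.57 V.
Step 3 — Convert to polar: |V_total| = 29.96 V, ∠V_total = 136.6°.

V_total = 29.96∠136.6° V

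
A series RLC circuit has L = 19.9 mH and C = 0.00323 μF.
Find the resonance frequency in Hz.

Step 1 — Resonance condition Im(Z)=0 gives ω₀ = 1/√(LC).
Step 2 — ω₀ = 1/√(0.0199·3.23e-09) = 1.247e+05 rad/s.
Step 3 — f₀ = ω₀/(2π) = 1.985e+04 Hz.

f₀ = 1.985e+04 Hz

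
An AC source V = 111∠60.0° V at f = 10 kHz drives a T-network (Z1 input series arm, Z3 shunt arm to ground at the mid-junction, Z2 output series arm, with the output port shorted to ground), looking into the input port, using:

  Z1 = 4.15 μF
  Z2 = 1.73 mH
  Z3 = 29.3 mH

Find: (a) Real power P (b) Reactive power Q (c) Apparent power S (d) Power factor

Step 1 — Angular frequency: ω = 2π·f = 2π·1e+04 = 6.283e+04 rad/s.
Step 2 — Component impedances:
  Z1: Z = 1/(jωC) = -j/(ω·C) = 0 - j3.835 Ω
  Z2: Z = jωL = j·6.283e+04·0.00173 = 0 + j108.7 Ω
  Z3: Z = jωL = j·6.283e+04·0.0293 = 0 + j1841 Ω
Step 3 — With the output port shorted to ground, the output series arm Z2 runs from the junction to ground; the shunt arm Z3 also runs from the junction to ground. They appear in parallel: Z3 || Z2 = 0 + j102.6 Ω.
Step 4 — Series with input arm Z1: Z_in = Z1 + (Z3 || Z2) = 0 + j98.8 Ω = 98.8∠90.0° Ω.
Step 5 — Source phasor: V = 111∠60.0° V = 55.5 + j96.13 V.
Step 6 — Current: I = V / Z = 0.9729 - j0.5617 A = 1.123∠-30.0° A.
Step 7 — Complex power: S = V·I* = 0 + j124.7 VA.
Step 8 — Real power: P = Re(S) = 0 W.
Step 9 — Reactive power: Q = Im(S) = 124.7 VAR.
Step 10 — Apparent power: |S| = 124.7 VA.
Step 11 — Power factor: PF = P/|S| = 0 (lagging).

(a) P = 0 W  (b) Q = 124.7 VAR  (c) S = 124.7 VA  (d) PF = 0 (lagging)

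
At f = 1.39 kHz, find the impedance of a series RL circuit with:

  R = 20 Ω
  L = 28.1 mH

Step 1 — Angular frequency: ω = 2π·f = 2π·1390 = 8734 rad/s.
Step 2 — Component impedances:
  R: Z = R = 20 Ω
  L: Z = jωL = j·8734·0.0281 = 0 + j245.4 Ω
Step 3 — Series combination: Z_total = R + L = 20 + j245.4 Ω = 246.2∠85.3° Ω.

Z = 20 + j245.4 Ω = 246.2∠85.3° Ω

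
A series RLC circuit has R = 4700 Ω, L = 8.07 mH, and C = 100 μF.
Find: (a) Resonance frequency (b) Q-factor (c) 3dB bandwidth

Step 1 — Resonance condition Im(Z)=0 gives ω₀ = 1/√(LC).
Step 2 — ω₀ = 1/√(0.00807·0.0001) = 1113 rad/s.
Step 3 — f₀ = ω₀/(2π) = 177.2 Hz.
Step 4 — Series Q: Q = ω₀L/R = 1113·0.00807/4700 = 0.001911.
Step 5 — 3dB bandwidth: Δω = ω₀/Q = 5.824e+05 rad/s; BW = Δω/(2π) = 9.269e+04 Hz.

(a) f₀ = 177.2 Hz  (b) Q = 0.001911  (c) BW = 9.269e+04 Hz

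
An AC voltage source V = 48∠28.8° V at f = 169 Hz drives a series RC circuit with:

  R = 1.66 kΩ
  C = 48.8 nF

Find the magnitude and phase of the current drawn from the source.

Step 1 — Angular frequency: ω = 2π·f = 2π·169 = 1062 rad/s.
Step 2 — Component impedances:
  R: Z = R = 1660 Ω
  C: Z = 1/(jωC) = -j/(ω·C) = 0 - j1.93e+04 Ω
Step 3 — Series combination: Z_total = R + C = 1660 - j1.93e+04 Ω = 1.937e+04∠-85.1° Ω.
Step 4 — Source phasor: V = 48∠28.8° V = 42.06 + j23.12 V.
Step 5 — Ohm's law: I = V / Z_total = (42.06 + j23.12) / (1660 - j1.93e+04) = -0.001003 + j0.002266 A.
Step 6 — Convert to polar: |I| = 0.002478 A, ∠I = 113.9°.

I = 0.002478∠113.9° A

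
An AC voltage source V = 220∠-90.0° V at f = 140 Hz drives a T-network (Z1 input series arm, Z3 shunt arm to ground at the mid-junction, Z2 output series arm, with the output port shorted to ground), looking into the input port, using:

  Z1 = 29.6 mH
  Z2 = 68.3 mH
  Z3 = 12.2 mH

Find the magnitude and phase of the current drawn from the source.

Step 1 — Angular frequency: ω = 2π·f = 2π·140 = 879.6 rad/s.
Step 2 — Component impedances:
  Z1: Z = jωL = j·879.6·0.0296 = 0 + j26.04 Ω
  Z2: Z = jωL = j·879.6·0.0683 = 0 + j60.08 Ω
  Z3: Z = jωL = j·879.6·0.0122 = 0 + j10.73 Ω
Step 3 — With the output port shorted to ground, the output series arm Z2 runs from the junction to ground; the shunt arm Z3 also runs from the junction to ground. They appear in parallel: Z3 || Z2 = 0 + j9.105 Ω.
Step 4 — Series with input arm Z1: Z_in = Z1 + (Z3 || Z2) = 0 + j35.14 Ω = 35.14∠90.0° Ω.
Step 5 — Source phasor: V = 220∠-90.0° V = 0 - j220 V.
Step 6 — Ohm's law: I = V / Z_total = (0 - j220) / (0 + j35.14) = -6.26 A.
Step 7 — Convert to polar: |I| = 6.26 A, ∠I = -180.0°.

I = 6.26∠-180.0° A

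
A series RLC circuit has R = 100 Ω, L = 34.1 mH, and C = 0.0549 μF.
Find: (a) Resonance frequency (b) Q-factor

Step 1 — Resonance condition Im(Z)=0 gives ω₀ = 1/√(LC).
Step 2 — ω₀ = 1/√(0.0341·5.49e-08) = 2.311e+04 rad/s.
Step 3 — f₀ = ω₀/(2π) = 3678 Hz.
Step 4 — Series Q: Q = ω₀L/R = 2.311e+04·0.0341/100 = 7.881.

(a) f₀ = 3678 Hz  (b) Q = 7.881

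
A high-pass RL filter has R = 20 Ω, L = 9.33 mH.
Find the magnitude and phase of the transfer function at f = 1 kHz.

Step 1 — Angular frequency: ω = 2π·1000 = 6283 rad/s.
Step 2 — Transfer function: H(jω) = jωL/(R + jωL).
Step 3 — Numerator jωL = j·58.62; denominator R + jωL = 20 + j58.62.
Step 4 — H = 0.8957 + j0.3056.
Step 5 — Magnitude: |H| = 0.9464 (-0.5 dB); phase: φ = 18.8°.

|H| = 0.9464 (-0.5 dB), φ = 18.8°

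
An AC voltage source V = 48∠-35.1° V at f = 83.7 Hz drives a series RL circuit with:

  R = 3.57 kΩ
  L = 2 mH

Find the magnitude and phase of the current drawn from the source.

Step 1 — Angular frequency: ω = 2π·f = 2π·83.7 = 525.9 rad/s.
Step 2 — Component impedances:
  R: Z = R = 3570 Ω
  L: Z = jωL = j·525.9·0.002 = 0 + j1.052 Ω
Step 3 — Series combination: Z_total = R + L = 3570 + j1.052 Ω = 3570∠0.0° Ω.
Step 4 — Source phasor: V = 48∠-35.1° V = 39.27 - j27.6 V.
Step 5 — Ohm's law: I = V / Z_total = (39.27 - j27.6) / (3570 + j1.052) = 0.011 - j0.007734 A.
Step 6 — Convert to polar: |I| = 0.01345 A, ∠I = -35.1°.

I = 0.01345∠-35.1° A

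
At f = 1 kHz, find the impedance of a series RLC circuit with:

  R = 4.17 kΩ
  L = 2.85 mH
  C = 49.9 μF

Step 1 — Angular frequency: ω = 2π·f = 2π·1000 = 6283 rad/s.
Step 2 — Component impedances:
  R: Z = R = 4170 Ω
  L: Z = jωL = j·6283·0.00285 = 0 + j17.91 Ω
  C: Z = 1/(jωC) = -j/(ω·C) = 0 - j3.189 Ω
Step 3 — Series combination: Z_total = R + L + C = 4170 + j14.72 Ω = 4170∠0.2° Ω.

Z = 4170 + j14.72 Ω = 4170∠0.2° Ω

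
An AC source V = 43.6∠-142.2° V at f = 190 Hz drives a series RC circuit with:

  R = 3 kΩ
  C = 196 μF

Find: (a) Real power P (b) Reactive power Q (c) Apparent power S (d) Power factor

Step 1 — Angular frequency: ω = 2π·f = 2π·190 = 1194 rad/s.
Step 2 — Component impedances:
  R: Z = R = 3000 Ω
  C: Z = 1/(jωC) = -j/(ω·C) = 0 - j4.274 Ω
Step 3 — Series combination: Z_total = R + C = 3000 - j4.274 Ω = 3000∠-0.1° Ω.
Step 4 — Source phasor: V = 43.6∠-142.2° V = -34.45 - j26.72 V.
Step 5 — Current: I = V / Z = -0.01147 - j0.008924 A = 0.01453∠-142.1° A.
Step 6 — Complex power: S = V·I* = 0.6337 - j0.0009027 VA.
Step 7 — Real power: P = Re(S) = 0.6337 W.
Step 8 — Reactive power: Q = Im(S) = -0.0009027 VAR.
Step 9 — Apparent power: |S| = 0.6337 VA.
Step 10 — Power factor: PF = P/|S| = 1 (leading).

(a) P = 0.6337 W  (b) Q = -0.0009027 VAR  (c) S = 0.6337 VA  (d) PF = 1 (leading)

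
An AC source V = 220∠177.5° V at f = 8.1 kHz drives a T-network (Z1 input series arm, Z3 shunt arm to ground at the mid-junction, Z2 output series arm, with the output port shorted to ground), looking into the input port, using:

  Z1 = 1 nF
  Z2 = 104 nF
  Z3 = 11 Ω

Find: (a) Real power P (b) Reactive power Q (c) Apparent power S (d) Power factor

Step 1 — Angular frequency: ω = 2π·f = 2π·8100 = 5.089e+04 rad/s.
Step 2 — Component impedances:
  Z1: Z = 1/(jωC) = -j/(ω·C) = 0 - j1.965e+04 Ω
  Z2: Z = 1/(jωC) = -j/(ω·C) = 0 - j188.9 Ω
  Z3: Z = R = 11 Ω
Step 3 — With the output port shorted to ground, the output series arm Z2 runs from the junction to ground; the shunt arm Z3 also runs from the junction to ground. They appear in parallel: Z3 || Z2 = 10.96 - j0.6383 Ω.
Step 4 — Series with input arm Z1: Z_in = Z1 + (Z3 || Z2) = 10.96 - j1.965e+04 Ω = 1.965e+04∠-90.0° Ω.
Step 5 — Source phasor: V = 220∠177.5° V = -219.8 + j9.596 V.
Step 6 — Current: I = V / Z = -0.0004946 - j0.01119 A = 0.0112∠-92.5° A.
Step 7 — Complex power: S = V·I* = 0.001374 - j2.463 VA.
Step 8 — Real power: P = Re(S) = 0.001374 W.
Step 9 — Reactive power: Q = Im(S) = -2.463 VAR.
Step 10 — Apparent power: |S| = 2.463 VA.
Step 11 — Power factor: PF = P/|S| = 0.0005579 (leading).

(a) P = 0.001374 W  (b) Q = -2.463 VAR  (c) S = 2.463 VA  (d) PF = 0.0005579 (leading)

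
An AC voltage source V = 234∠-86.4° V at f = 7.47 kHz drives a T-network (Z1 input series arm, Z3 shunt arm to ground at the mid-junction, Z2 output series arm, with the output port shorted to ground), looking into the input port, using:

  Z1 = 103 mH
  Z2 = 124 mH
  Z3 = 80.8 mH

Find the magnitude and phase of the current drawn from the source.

Step 1 — Angular frequency: ω = 2π·f = 2π·7470 = 4.694e+04 rad/s.
Step 2 — Component impedances:
  Z1: Z = jωL = j·4.694e+04·0.103 = 0 + j4834 Ω
  Z2: Z = jωL = j·4.694e+04·0.124 = 0 + j5820 Ω
  Z3: Z = jωL = j·4.694e+04·0.0808 = 0 + j3792 Ω
Step 3 — With the output port shorted to ground, the output series arm Z2 runs from the junction to ground; the shunt arm Z3 also runs from the junction to ground. They appear in parallel: Z3 || Z2 = 0 + j2296 Ω.
Step 4 — Series with input arm Z1: Z_in = Z1 + (Z3 || Z2) = 0 + j7131 Ω = 7131∠90.0° Ω.
Step 5 — Source phasor: V = 234∠-86.4° V = 14.69 - j233.5 V.
Step 6 — Ohm's law: I = V / Z_total = (14.69 - j233.5) / (0 + j7131) = -0.03275 - j0.002061 A.
Step 7 — Convert to polar: |I| = 0.03282 A, ∠I = -176.4°.

I = 0.03282∠-176.4° A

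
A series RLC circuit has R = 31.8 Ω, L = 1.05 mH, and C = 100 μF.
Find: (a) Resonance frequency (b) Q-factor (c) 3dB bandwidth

Step 1 — Resonance: ω₀ = 1/√(LC) = 1/√(0.00105·0.0001) = 3086 rad/s.
Step 2 — f₀ = ω₀/(2π) = 491.2 Hz.
Step 3 — Series Q: Q = ω₀L/R = 3086·0.00105/31.8 = 0.1019.
Step 4 — Bandwidth: Δω = ω₀/Q = 3.029e+04 rad/s; BW = Δω/(2π) = 4820 Hz.

(a) f₀ = 491.2 Hz  (b) Q = 0.1019  (c) BW = 4820 Hz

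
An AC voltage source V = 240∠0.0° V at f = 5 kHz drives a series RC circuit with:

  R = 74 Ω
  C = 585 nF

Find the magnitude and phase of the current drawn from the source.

Step 1 — Angular frequency: ω = 2π·f = 2π·5000 = 3.142e+04 rad/s.
Step 2 — Component impedances:
  R: Z = R = 74 Ω
  C: Z = 1/(jωC) = -j/(ω·C) = 0 - j54.41 Ω
Step 3 — Series combination: Z_total = R + C = 74 - j54.41 Ω = 91.85∠-36.3° Ω.
Step 4 — Source phasor: V = 240∠0.0° V = 240 V.
Step 5 — Ohm's law: I = V / Z_total = (240) / (74 - j54.41) = 2.105 + j1.548 A.
Step 6 — Convert to polar: |I| = 2.613 A, ∠I = 36.3°.

I = 2.613∠36.3° A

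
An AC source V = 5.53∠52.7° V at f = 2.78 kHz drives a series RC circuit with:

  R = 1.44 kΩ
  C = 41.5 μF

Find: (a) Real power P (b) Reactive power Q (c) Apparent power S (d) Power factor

Step 1 — Angular frequency: ω = 2π·f = 2π·2780 = 1.747e+04 rad/s.
Step 2 — Component impedances:
  R: Z = R = 1440 Ω
  C: Z = 1/(jωC) = -j/(ω·C) = 0 - j1.38 Ω
Step 3 — Series combination: Z_total = R + C = 1440 - j1.38 Ω = 1440∠-0.1° Ω.
Step 4 — Source phasor: V = 5.53∠52.7° V = 3.351 + j4.399 V.
Step 5 — Current: I = V / Z = 0.002324 + j0.003057 A = 0.00384∠52.8° A.
Step 6 — Complex power: S = V·I* = 0.02124 - j2.034e-05 VA.
Step 7 — Real power: P = Re(S) = 0.02124 W.
Step 8 — Reactive power: Q = Im(S) = -2.034e-05 VAR.
Step 9 — Apparent power: |S| = 0.02124 VA.
Step 10 — Power factor: PF = P/|S| = 1 (leading).

(a) P = 0.02124 W  (b) Q = -2.034e-05 VAR  (c) S = 0.02124 VA  (d) PF = 1 (leading)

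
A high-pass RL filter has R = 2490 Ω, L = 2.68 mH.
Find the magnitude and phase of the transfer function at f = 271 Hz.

Step 1 — Angular frequency: ω = 2π·271 = 1703 rad/s.
Step 2 — Transfer function: H(jω) = jωL/(R + jωL).
Step 3 — Numerator jωL = j·4.563; denominator R + jωL = 2490 + j4.563.
Step 4 — H = 3.359e-06 + j0.001833.
Step 5 — Magnitude: |H| = 0.001833 (-54.7 dB); phase: φ = 89.9°.

|H| = 0.001833 (-54.7 dB), φ = 89.9°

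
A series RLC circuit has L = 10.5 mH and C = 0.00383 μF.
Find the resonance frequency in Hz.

Step 1 — Resonance condition Im(Z)=0 gives ω₀ = 1/√(LC).
Step 2 — ω₀ = 1/√(0.0105·3.83e-09) = 1.577e+05 rad/s.
Step 3 — f₀ = ω₀/(2π) = 2.51e+04 Hz.

f₀ = 2.51e+04 Hz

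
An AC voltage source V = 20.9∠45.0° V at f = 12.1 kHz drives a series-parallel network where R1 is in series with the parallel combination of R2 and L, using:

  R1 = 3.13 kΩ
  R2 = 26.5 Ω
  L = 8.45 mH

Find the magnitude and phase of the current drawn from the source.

Step 1 — Angular frequency: ω = 2π·f = 2π·1.21e+04 = 7.603e+04 rad/s.
Step 2 — Component impedances:
  R1: Z = R = 3130 Ω
  R2: Z = R = 26.5 Ω
  L: Z = jωL = j·7.603e+04·0.00845 = 0 + j642.4 Ω
Step 3 — Parallel branch: R2 || L = 1/(1/R2 + 1/L) = 26.45 + j1.091 Ω.
Step 4 — Series with R1: Z_total = R1 + (R2 || L) = 3156 + j1.091 Ω = 3156∠0.0° Ω.
Step 5 — Source phasor: V = 20.9∠45.0° V = 14.78 + j14.78 V.
Step 6 — Ohm's law: I = V / Z_total = (14.78 + j14.78) / (3156 + j1.091) = 0.004684 + j0.00468 A.
Step 7 — Convert to polar: |I| = 0.006621 A, ∠I = 45.0°.

I = 0.006621∠45.0° A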